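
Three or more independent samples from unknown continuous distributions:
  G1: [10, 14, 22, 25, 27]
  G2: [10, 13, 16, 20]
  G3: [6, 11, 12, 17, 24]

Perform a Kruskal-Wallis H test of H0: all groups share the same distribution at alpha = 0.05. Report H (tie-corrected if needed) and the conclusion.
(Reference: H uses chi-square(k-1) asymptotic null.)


Step 1: Combine all N = 14 observations and assign midranks.
sorted (value, group, rank): (6,G3,1), (10,G1,2.5), (10,G2,2.5), (11,G3,4), (12,G3,5), (13,G2,6), (14,G1,7), (16,G2,8), (17,G3,9), (20,G2,10), (22,G1,11), (24,G3,12), (25,G1,13), (27,G1,14)
Step 2: Sum ranks within each group.
R_1 = 47.5 (n_1 = 5)
R_2 = 26.5 (n_2 = 4)
R_3 = 31 (n_3 = 5)
Step 3: H = 12/(N(N+1)) * sum(R_i^2/n_i) - 3(N+1)
     = 12/(14*15) * (47.5^2/5 + 26.5^2/4 + 31^2/5) - 3*15
     = 0.057143 * 819.013 - 45
     = 1.800714.
Step 4: Ties present; correction factor C = 1 - 6/(14^3 - 14) = 0.997802. Corrected H = 1.800714 / 0.997802 = 1.804681.
Step 5: Under H0, H ~ chi^2(2); p-value = 0.405619.
Step 6: alpha = 0.05. fail to reject H0.

H = 1.8047, df = 2, p = 0.405619, fail to reject H0.


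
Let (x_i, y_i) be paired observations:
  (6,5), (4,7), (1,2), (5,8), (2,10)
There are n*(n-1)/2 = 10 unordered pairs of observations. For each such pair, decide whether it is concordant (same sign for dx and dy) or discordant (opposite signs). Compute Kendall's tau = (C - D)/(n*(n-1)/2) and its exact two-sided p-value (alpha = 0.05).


Step 1: Enumerate the 10 unordered pairs (i,j) with i<j and classify each by sign(x_j-x_i) * sign(y_j-y_i).
  (1,2):dx=-2,dy=+2->D; (1,3):dx=-5,dy=-3->C; (1,4):dx=-1,dy=+3->D; (1,5):dx=-4,dy=+5->D
  (2,3):dx=-3,dy=-5->C; (2,4):dx=+1,dy=+1->C; (2,5):dx=-2,dy=+3->D; (3,4):dx=+4,dy=+6->C
  (3,5):dx=+1,dy=+8->C; (4,5):dx=-3,dy=+2->D
Step 2: C = 5, D = 5, total pairs = 10.
Step 3: tau = (C - D)/(n(n-1)/2) = (5 - 5)/10 = 0.000000.
Step 4: Exact two-sided p-value (enumerate n! = 120 permutations of y under H0): p = 1.000000.
Step 5: alpha = 0.05. fail to reject H0.

tau_b = 0.0000 (C=5, D=5), p = 1.000000, fail to reject H0.


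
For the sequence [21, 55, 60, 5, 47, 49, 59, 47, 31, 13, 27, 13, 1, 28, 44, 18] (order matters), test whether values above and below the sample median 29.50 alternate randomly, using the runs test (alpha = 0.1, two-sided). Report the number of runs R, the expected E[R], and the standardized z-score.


Step 1: Compute median = 29.50; label A = above, B = below.
Labels in order: BAABAAAAABBBBBAB  (n_A = 8, n_B = 8)
Step 2: Count runs R = 7.
Step 3: Under H0 (random ordering), E[R] = 2*n_A*n_B/(n_A+n_B) + 1 = 2*8*8/16 + 1 = 9.0000.
        Var[R] = 2*n_A*n_B*(2*n_A*n_B - n_A - n_B) / ((n_A+n_B)^2 * (n_A+n_B-1)) = 14336/3840 = 3.7333.
        SD[R] = 1.9322.
Step 4: Continuity-corrected z = (R + 0.5 - E[R]) / SD[R] = (7 + 0.5 - 9.0000) / 1.9322 = -0.7763.
Step 5: Two-sided p-value via normal approximation = 2*(1 - Phi(|z|)) = 0.437558.
Step 6: alpha = 0.1. fail to reject H0.

R = 7, z = -0.7763, p = 0.437558, fail to reject H0.


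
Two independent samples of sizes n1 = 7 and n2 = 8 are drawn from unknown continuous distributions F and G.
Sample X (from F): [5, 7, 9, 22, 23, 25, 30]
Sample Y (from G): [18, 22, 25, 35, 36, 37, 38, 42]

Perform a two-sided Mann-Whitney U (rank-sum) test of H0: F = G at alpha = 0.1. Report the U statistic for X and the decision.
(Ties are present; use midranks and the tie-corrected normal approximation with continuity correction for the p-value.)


Step 1: Combine and sort all 15 observations; assign midranks.
sorted (value, group): (5,X), (7,X), (9,X), (18,Y), (22,X), (22,Y), (23,X), (25,X), (25,Y), (30,X), (35,Y), (36,Y), (37,Y), (38,Y), (42,Y)
ranks: 5->1, 7->2, 9->3, 18->4, 22->5.5, 22->5.5, 23->7, 25->8.5, 25->8.5, 30->10, 35->11, 36->12, 37->13, 38->14, 42->15
Step 2: Rank sum for X: R1 = 1 + 2 + 3 + 5.5 + 7 + 8.5 + 10 = 37.
Step 3: U_X = R1 - n1(n1+1)/2 = 37 - 7*8/2 = 37 - 28 = 9.
       U_Y = n1*n2 - U_X = 56 - 9 = 47.
Step 4: Ties are present, so use the tie-corrected normal approximation (with continuity correction) for the p-value.
Step 5: p-value = 0.031969; compare to alpha = 0.1. reject H0.

U_X = 9, p = 0.031969, reject H0 at alpha = 0.1.


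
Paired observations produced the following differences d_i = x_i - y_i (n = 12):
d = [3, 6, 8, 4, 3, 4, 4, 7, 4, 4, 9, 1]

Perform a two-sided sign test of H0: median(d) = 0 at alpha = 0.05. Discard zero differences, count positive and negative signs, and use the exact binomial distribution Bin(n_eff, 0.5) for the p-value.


Step 1: Discard zero differences. Original n = 12; n_eff = number of nonzero differences = 12.
Nonzero differences (with sign): +3, +6, +8, +4, +3, +4, +4, +7, +4, +4, +9, +1
Step 2: Count signs: positive = 12, negative = 0.
Step 3: Under H0: P(positive) = 0.5, so the number of positives S ~ Bin(12, 0.5).
Step 4: Two-sided exact p-value = sum of Bin(12,0.5) probabilities at or below the observed probability = 0.000488.
Step 5: alpha = 0.05. reject H0.

n_eff = 12, pos = 12, neg = 0, p = 0.000488, reject H0.


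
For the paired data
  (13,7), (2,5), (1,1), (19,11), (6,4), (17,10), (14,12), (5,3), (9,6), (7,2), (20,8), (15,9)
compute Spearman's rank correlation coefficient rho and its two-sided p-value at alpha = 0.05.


Step 1: Rank x and y separately (midranks; no ties here).
rank(x): 13->7, 2->2, 1->1, 19->11, 6->4, 17->10, 14->8, 5->3, 9->6, 7->5, 20->12, 15->9
rank(y): 7->7, 5->5, 1->1, 11->11, 4->4, 10->10, 12->12, 3->3, 6->6, 2->2, 8->8, 9->9
Step 2: d_i = R_x(i) - R_y(i); compute d_i^2.
  (7-7)^2=0, (2-5)^2=9, (1-1)^2=0, (11-11)^2=0, (4-4)^2=0, (10-10)^2=0, (8-12)^2=16, (3-3)^2=0, (6-6)^2=0, (5-2)^2=9, (12-8)^2=16, (9-9)^2=0
sum(d^2) = 50.
Step 3: rho = 1 - 6*50 / (12*(12^2 - 1)) = 1 - 300/1716 = 0.825175.
Step 4: Under H0, t = rho * sqrt((n-2)/(1-rho^2)) = 4.6195 ~ t(10).
Step 5: Two-sided p-value from the t-distribution with 10 df = 0.000951.
Step 6: alpha = 0.05. reject H0.

rho = 0.8252, p = 0.000951, reject H0 at alpha = 0.05.


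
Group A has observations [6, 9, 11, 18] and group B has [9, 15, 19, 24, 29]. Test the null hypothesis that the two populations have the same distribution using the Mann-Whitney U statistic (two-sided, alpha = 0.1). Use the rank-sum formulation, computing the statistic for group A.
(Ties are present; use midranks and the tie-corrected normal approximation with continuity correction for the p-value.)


Step 1: Combine and sort all 9 observations; assign midranks.
sorted (value, group): (6,X), (9,X), (9,Y), (11,X), (15,Y), (18,X), (19,Y), (24,Y), (29,Y)
ranks: 6->1, 9->2.5, 9->2.5, 11->4, 15->5, 18->6, 19->7, 24->8, 29->9
Step 2: Rank sum for X: R1 = 1 + 2.5 + 4 + 6 = 13.5.
Step 3: U_X = R1 - n1(n1+1)/2 = 13.5 - 4*5/2 = 13.5 - 10 = 3.5.
       U_Y = n1*n2 - U_X = 20 - 3.5 = 16.5.
Step 4: Ties are present, so use the tie-corrected normal approximation (with continuity correction) for the p-value.
Step 5: p-value = 0.139983; compare to alpha = 0.1. fail to reject H0.

U_X = 3.5, p = 0.139983, fail to reject H0 at alpha = 0.1.


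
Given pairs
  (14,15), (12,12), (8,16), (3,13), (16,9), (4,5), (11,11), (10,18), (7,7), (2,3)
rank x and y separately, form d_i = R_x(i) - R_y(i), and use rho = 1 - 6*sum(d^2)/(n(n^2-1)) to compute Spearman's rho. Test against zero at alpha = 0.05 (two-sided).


Step 1: Rank x and y separately (midranks; no ties here).
rank(x): 14->9, 12->8, 8->5, 3->2, 16->10, 4->3, 11->7, 10->6, 7->4, 2->1
rank(y): 15->8, 12->6, 16->9, 13->7, 9->4, 5->2, 11->5, 18->10, 7->3, 3->1
Step 2: d_i = R_x(i) - R_y(i); compute d_i^2.
  (9-8)^2=1, (8-6)^2=4, (5-9)^2=16, (2-7)^2=25, (10-4)^2=36, (3-2)^2=1, (7-5)^2=4, (6-10)^2=16, (4-3)^2=1, (1-1)^2=0
sum(d^2) = 104.
Step 3: rho = 1 - 6*104 / (10*(10^2 - 1)) = 1 - 624/990 = 0.369697.
Step 4: Under H0, t = rho * sqrt((n-2)/(1-rho^2)) = 1.1254 ~ t(8).
Step 5: Two-sided p-value from the t-distribution with 8 df = 0.293050.
Step 6: alpha = 0.05. fail to reject H0.

rho = 0.3697, p = 0.293050, fail to reject H0 at alpha = 0.05.


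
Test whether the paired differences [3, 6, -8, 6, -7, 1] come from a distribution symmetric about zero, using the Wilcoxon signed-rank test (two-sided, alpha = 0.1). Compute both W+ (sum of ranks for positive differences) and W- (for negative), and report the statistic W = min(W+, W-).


Step 1: Drop any zero differences (none here) and take |d_i|.
|d| = [3, 6, 8, 6, 7, 1]
Step 2: Midrank |d_i| (ties get averaged ranks).
ranks: |3|->2, |6|->3.5, |8|->6, |6|->3.5, |7|->5, |1|->1
Step 3: Attach original signs; sum ranks with positive sign and with negative sign.
W+ = 2 + 3.5 + 3.5 + 1 = 10
W- = 6 + 5 = 11
(Check: W+ + W- = 21 should equal n(n+1)/2 = 21.)
Step 4: Test statistic W = min(W+, W-) = 10.
Step 5: Ties in |d|, so use the tie-corrected normal approximation.
        E[W] = n(n+1)/4 = 6*7/4 = 10.5.
        Tie groups: |d|=6 (t=2); sum(t^3 - t) = 6.
        Var[W] = n(n+1)(2n+1)/24 - sum(t^3-t)/48 = 546/24 - 6/48 = 22.625.
        z = (W - E[W]) / sqrt(Var[W]) = (10 - 10.5) / 4.7566 = -0.1051.
        Two-sided p = 2*Phi(z) = 0.916282.
Step 6: alpha = 0.1. fail to reject H0.

W+ = 10, W- = 11, W = min = 10, p = 0.916282, fail to reject H0.


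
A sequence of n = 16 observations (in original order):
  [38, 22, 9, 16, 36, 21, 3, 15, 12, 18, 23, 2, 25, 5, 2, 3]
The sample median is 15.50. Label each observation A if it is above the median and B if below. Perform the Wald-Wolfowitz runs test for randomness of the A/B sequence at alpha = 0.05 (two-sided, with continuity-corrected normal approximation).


Step 1: Compute median = 15.50; label A = above, B = below.
Labels in order: AABAAABBBAABABBB  (n_A = 8, n_B = 8)
Step 2: Count runs R = 8.
Step 3: Under H0 (random ordering), E[R] = 2*n_A*n_B/(n_A+n_B) + 1 = 2*8*8/16 + 1 = 9.0000.
        Var[R] = 2*n_A*n_B*(2*n_A*n_B - n_A - n_B) / ((n_A+n_B)^2 * (n_A+n_B-1)) = 14336/3840 = 3.7333.
        SD[R] = 1.9322.
Step 4: Continuity-corrected z = (R + 0.5 - E[R]) / SD[R] = (8 + 0.5 - 9.0000) / 1.9322 = -0.2588.
Step 5: Two-sided p-value via normal approximation = 2*(1 - Phi(|z|)) = 0.795809.
Step 6: alpha = 0.05. fail to reject H0.

R = 8, z = -0.2588, p = 0.795809, fail to reject H0.


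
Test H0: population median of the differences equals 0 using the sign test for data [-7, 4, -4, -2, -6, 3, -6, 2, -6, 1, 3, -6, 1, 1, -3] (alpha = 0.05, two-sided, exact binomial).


Step 1: Discard zero differences. Original n = 15; n_eff = number of nonzero differences = 15.
Nonzero differences (with sign): -7, +4, -4, -2, -6, +3, -6, +2, -6, +1, +3, -6, +1, +1, -3
Step 2: Count signs: positive = 7, negative = 8.
Step 3: Under H0: P(positive) = 0.5, so the number of positives S ~ Bin(15, 0.5).
Step 4: Two-sided exact p-value = sum of Bin(15,0.5) probabilities at or below the observed probability = 1.000000.
Step 5: alpha = 0.05. fail to reject H0.

n_eff = 15, pos = 7, neg = 8, p = 1.000000, fail to reject H0.


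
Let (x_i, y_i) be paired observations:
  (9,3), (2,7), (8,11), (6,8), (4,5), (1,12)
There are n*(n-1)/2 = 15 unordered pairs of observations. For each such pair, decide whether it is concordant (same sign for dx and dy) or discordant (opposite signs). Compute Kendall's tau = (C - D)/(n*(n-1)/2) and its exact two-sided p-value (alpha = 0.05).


Step 1: Enumerate the 15 unordered pairs (i,j) with i<j and classify each by sign(x_j-x_i) * sign(y_j-y_i).
  (1,2):dx=-7,dy=+4->D; (1,3):dx=-1,dy=+8->D; (1,4):dx=-3,dy=+5->D; (1,5):dx=-5,dy=+2->D
  (1,6):dx=-8,dy=+9->D; (2,3):dx=+6,dy=+4->C; (2,4):dx=+4,dy=+1->C; (2,5):dx=+2,dy=-2->D
  (2,6):dx=-1,dy=+5->D; (3,4):dx=-2,dy=-3->C; (3,5):dx=-4,dy=-6->C; (3,6):dx=-7,dy=+1->D
  (4,5):dx=-2,dy=-3->C; (4,6):dx=-5,dy=+4->D; (5,6):dx=-3,dy=+7->D
Step 2: C = 5, D = 10, total pairs = 15.
Step 3: tau = (C - D)/(n(n-1)/2) = (5 - 10)/15 = -0.333333.
Step 4: Exact two-sided p-value (enumerate n! = 720 permutations of y under H0): p = 0.469444.
Step 5: alpha = 0.05. fail to reject H0.

tau_b = -0.3333 (C=5, D=10), p = 0.469444, fail to reject H0.


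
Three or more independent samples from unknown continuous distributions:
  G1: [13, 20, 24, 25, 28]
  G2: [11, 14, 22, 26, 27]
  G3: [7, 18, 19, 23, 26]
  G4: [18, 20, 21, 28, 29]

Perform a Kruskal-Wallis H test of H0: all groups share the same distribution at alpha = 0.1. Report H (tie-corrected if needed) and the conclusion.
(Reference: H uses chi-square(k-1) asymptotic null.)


Step 1: Combine all N = 20 observations and assign midranks.
sorted (value, group, rank): (7,G3,1), (11,G2,2), (13,G1,3), (14,G2,4), (18,G3,5.5), (18,G4,5.5), (19,G3,7), (20,G1,8.5), (20,G4,8.5), (21,G4,10), (22,G2,11), (23,G3,12), (24,G1,13), (25,G1,14), (26,G2,15.5), (26,G3,15.5), (27,G2,17), (28,G1,18.5), (28,G4,18.5), (29,G4,20)
Step 2: Sum ranks within each group.
R_1 = 57 (n_1 = 5)
R_2 = 49.5 (n_2 = 5)
R_3 = 41 (n_3 = 5)
R_4 = 62.5 (n_4 = 5)
Step 3: H = 12/(N(N+1)) * sum(R_i^2/n_i) - 3(N+1)
     = 12/(20*21) * (57^2/5 + 49.5^2/5 + 41^2/5 + 62.5^2/5) - 3*21
     = 0.028571 * 2257.3 - 63
     = 1.494286.
Step 4: Ties present; correction factor C = 1 - 24/(20^3 - 20) = 0.996992. Corrected H = 1.494286 / 0.996992 = 1.498793.
Step 5: Under H0, H ~ chi^2(3); p-value = 0.682549.
Step 6: alpha = 0.1. fail to reject H0.

H = 1.4988, df = 3, p = 0.682549, fail to reject H0.


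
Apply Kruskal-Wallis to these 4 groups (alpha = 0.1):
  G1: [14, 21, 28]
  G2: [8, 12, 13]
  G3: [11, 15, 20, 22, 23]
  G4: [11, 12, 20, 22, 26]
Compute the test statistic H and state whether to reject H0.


Step 1: Combine all N = 16 observations and assign midranks.
sorted (value, group, rank): (8,G2,1), (11,G3,2.5), (11,G4,2.5), (12,G2,4.5), (12,G4,4.5), (13,G2,6), (14,G1,7), (15,G3,8), (20,G3,9.5), (20,G4,9.5), (21,G1,11), (22,G3,12.5), (22,G4,12.5), (23,G3,14), (26,G4,15), (28,G1,16)
Step 2: Sum ranks within each group.
R_1 = 34 (n_1 = 3)
R_2 = 11.5 (n_2 = 3)
R_3 = 46.5 (n_3 = 5)
R_4 = 44 (n_4 = 5)
Step 3: H = 12/(N(N+1)) * sum(R_i^2/n_i) - 3(N+1)
     = 12/(16*17) * (34^2/3 + 11.5^2/3 + 46.5^2/5 + 44^2/5) - 3*17
     = 0.044118 * 1249.07 - 51
     = 4.105882.
Step 4: Ties present; correction factor C = 1 - 24/(16^3 - 16) = 0.994118. Corrected H = 4.105882 / 0.994118 = 4.130178.
Step 5: Under H0, H ~ chi^2(3); p-value = 0.247746.
Step 6: alpha = 0.1. fail to reject H0.

H = 4.1302, df = 3, p = 0.247746, fail to reject H0.


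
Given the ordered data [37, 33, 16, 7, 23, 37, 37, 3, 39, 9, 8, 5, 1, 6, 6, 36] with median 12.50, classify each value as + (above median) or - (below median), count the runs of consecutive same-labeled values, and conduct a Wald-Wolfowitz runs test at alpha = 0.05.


Step 1: Compute median = 12.50; label A = above, B = below.
Labels in order: AAABAAABABBBBBBA  (n_A = 8, n_B = 8)
Step 2: Count runs R = 7.
Step 3: Under H0 (random ordering), E[R] = 2*n_A*n_B/(n_A+n_B) + 1 = 2*8*8/16 + 1 = 9.0000.
        Var[R] = 2*n_A*n_B*(2*n_A*n_B - n_A - n_B) / ((n_A+n_B)^2 * (n_A+n_B-1)) = 14336/3840 = 3.7333.
        SD[R] = 1.9322.
Step 4: Continuity-corrected z = (R + 0.5 - E[R]) / SD[R] = (7 + 0.5 - 9.0000) / 1.9322 = -0.7763.
Step 5: Two-sided p-value via normal approximation = 2*(1 - Phi(|z|)) = 0.437558.
Step 6: alpha = 0.05. fail to reject H0.

R = 7, z = -0.7763, p = 0.437558, fail to reject H0.


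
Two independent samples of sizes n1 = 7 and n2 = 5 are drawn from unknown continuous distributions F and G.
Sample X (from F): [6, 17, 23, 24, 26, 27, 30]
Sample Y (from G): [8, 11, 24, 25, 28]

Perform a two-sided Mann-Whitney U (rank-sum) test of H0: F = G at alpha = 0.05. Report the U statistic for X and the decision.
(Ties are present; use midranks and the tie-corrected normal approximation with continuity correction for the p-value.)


Step 1: Combine and sort all 12 observations; assign midranks.
sorted (value, group): (6,X), (8,Y), (11,Y), (17,X), (23,X), (24,X), (24,Y), (25,Y), (26,X), (27,X), (28,Y), (30,X)
ranks: 6->1, 8->2, 11->3, 17->4, 23->5, 24->6.5, 24->6.5, 25->8, 26->9, 27->10, 28->11, 30->12
Step 2: Rank sum for X: R1 = 1 + 4 + 5 + 6.5 + 9 + 10 + 12 = 47.5.
Step 3: U_X = R1 - n1(n1+1)/2 = 47.5 - 7*8/2 = 47.5 - 28 = 19.5.
       U_Y = n1*n2 - U_X = 35 - 19.5 = 15.5.
Step 4: Ties are present, so use the tie-corrected normal approximation (with continuity correction) for the p-value.
Step 5: p-value = 0.807210; compare to alpha = 0.05. fail to reject H0.

U_X = 19.5, p = 0.807210, fail to reject H0 at alpha = 0.05.


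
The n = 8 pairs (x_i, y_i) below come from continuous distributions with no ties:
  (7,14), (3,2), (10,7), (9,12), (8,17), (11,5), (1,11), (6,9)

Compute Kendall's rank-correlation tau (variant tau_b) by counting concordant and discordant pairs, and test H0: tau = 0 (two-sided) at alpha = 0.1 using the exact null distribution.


Step 1: Enumerate the 28 unordered pairs (i,j) with i<j and classify each by sign(x_j-x_i) * sign(y_j-y_i).
  (1,2):dx=-4,dy=-12->C; (1,3):dx=+3,dy=-7->D; (1,4):dx=+2,dy=-2->D; (1,5):dx=+1,dy=+3->C
  (1,6):dx=+4,dy=-9->D; (1,7):dx=-6,dy=-3->C; (1,8):dx=-1,dy=-5->C; (2,3):dx=+7,dy=+5->C
  (2,4):dx=+6,dy=+10->C; (2,5):dx=+5,dy=+15->C; (2,6):dx=+8,dy=+3->C; (2,7):dx=-2,dy=+9->D
  (2,8):dx=+3,dy=+7->C; (3,4):dx=-1,dy=+5->D; (3,5):dx=-2,dy=+10->D; (3,6):dx=+1,dy=-2->D
  (3,7):dx=-9,dy=+4->D; (3,8):dx=-4,dy=+2->D; (4,5):dx=-1,dy=+5->D; (4,6):dx=+2,dy=-7->D
  (4,7):dx=-8,dy=-1->C; (4,8):dx=-3,dy=-3->C; (5,6):dx=+3,dy=-12->D; (5,7):dx=-7,dy=-6->C
  (5,8):dx=-2,dy=-8->C; (6,7):dx=-10,dy=+6->D; (6,8):dx=-5,dy=+4->D; (7,8):dx=+5,dy=-2->D
Step 2: C = 13, D = 15, total pairs = 28.
Step 3: tau = (C - D)/(n(n-1)/2) = (13 - 15)/28 = -0.071429.
Step 4: Exact two-sided p-value (enumerate n! = 40320 permutations of y under H0): p = 0.904861.
Step 5: alpha = 0.1. fail to reject H0.

tau_b = -0.0714 (C=13, D=15), p = 0.904861, fail to reject H0.


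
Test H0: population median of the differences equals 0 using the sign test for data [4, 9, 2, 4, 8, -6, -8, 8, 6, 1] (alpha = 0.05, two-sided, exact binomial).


Step 1: Discard zero differences. Original n = 10; n_eff = number of nonzero differences = 10.
Nonzero differences (with sign): +4, +9, +2, +4, +8, -6, -8, +8, +6, +1
Step 2: Count signs: positive = 8, negative = 2.
Step 3: Under H0: P(positive) = 0.5, so the number of positives S ~ Bin(10, 0.5).
Step 4: Two-sided exact p-value = sum of Bin(10,0.5) probabilities at or below the observed probability = 0.109375.
Step 5: alpha = 0.05. fail to reject H0.

n_eff = 10, pos = 8, neg = 2, p = 0.109375, fail to reject H0.


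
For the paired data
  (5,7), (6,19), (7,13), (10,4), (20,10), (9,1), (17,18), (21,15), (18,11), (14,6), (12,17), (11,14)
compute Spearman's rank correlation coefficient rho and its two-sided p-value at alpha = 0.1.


Step 1: Rank x and y separately (midranks; no ties here).
rank(x): 5->1, 6->2, 7->3, 10->5, 20->11, 9->4, 17->9, 21->12, 18->10, 14->8, 12->7, 11->6
rank(y): 7->4, 19->12, 13->7, 4->2, 10->5, 1->1, 18->11, 15->9, 11->6, 6->3, 17->10, 14->8
Step 2: d_i = R_x(i) - R_y(i); compute d_i^2.
  (1-4)^2=9, (2-12)^2=100, (3-7)^2=16, (5-2)^2=9, (11-5)^2=36, (4-1)^2=9, (9-11)^2=4, (12-9)^2=9, (10-6)^2=16, (8-3)^2=25, (7-10)^2=9, (6-8)^2=4
sum(d^2) = 246.
Step 3: rho = 1 - 6*246 / (12*(12^2 - 1)) = 1 - 1476/1716 = 0.139860.
Step 4: Under H0, t = rho * sqrt((n-2)/(1-rho^2)) = 0.4467 ~ t(10).
Step 5: Two-sided p-value from the t-distribution with 10 df = 0.664633.
Step 6: alpha = 0.1. fail to reject H0.

rho = 0.1399, p = 0.664633, fail to reject H0 at alpha = 0.1.


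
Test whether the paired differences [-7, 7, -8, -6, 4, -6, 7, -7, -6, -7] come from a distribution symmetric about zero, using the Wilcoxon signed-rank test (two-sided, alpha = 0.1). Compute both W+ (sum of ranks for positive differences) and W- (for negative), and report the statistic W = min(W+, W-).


Step 1: Drop any zero differences (none here) and take |d_i|.
|d| = [7, 7, 8, 6, 4, 6, 7, 7, 6, 7]
Step 2: Midrank |d_i| (ties get averaged ranks).
ranks: |7|->7, |7|->7, |8|->10, |6|->3, |4|->1, |6|->3, |7|->7, |7|->7, |6|->3, |7|->7
Step 3: Attach original signs; sum ranks with positive sign and with negative sign.
W+ = 7 + 1 + 7 = 15
W- = 7 + 10 + 3 + 3 + 7 + 3 + 7 = 40
(Check: W+ + W- = 55 should equal n(n+1)/2 = 55.)
Step 4: Test statistic W = min(W+, W-) = 15.
Step 5: Ties in |d|, so use the tie-corrected normal approximation.
        E[W] = n(n+1)/4 = 10*11/4 = 27.5.
        Tie groups: |d|=6 (t=3), |d|=7 (t=5); sum(t^3 - t) = 144.
        Var[W] = n(n+1)(2n+1)/24 - sum(t^3-t)/48 = 2310/24 - 144/48 = 93.25.
        z = (W - E[W]) / sqrt(Var[W]) = (15 - 27.5) / 9.6566 = -1.2945.
        Two-sided p = 2*Phi(z) = 0.195510.
Step 6: alpha = 0.1. fail to reject H0.

W+ = 15, W- = 40, W = min = 15, p = 0.195510, fail to reject H0.


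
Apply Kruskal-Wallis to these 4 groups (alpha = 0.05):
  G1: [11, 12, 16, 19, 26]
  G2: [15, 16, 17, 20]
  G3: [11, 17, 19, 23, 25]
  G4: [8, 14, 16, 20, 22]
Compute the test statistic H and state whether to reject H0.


Step 1: Combine all N = 19 observations and assign midranks.
sorted (value, group, rank): (8,G4,1), (11,G1,2.5), (11,G3,2.5), (12,G1,4), (14,G4,5), (15,G2,6), (16,G1,8), (16,G2,8), (16,G4,8), (17,G2,10.5), (17,G3,10.5), (19,G1,12.5), (19,G3,12.5), (20,G2,14.5), (20,G4,14.5), (22,G4,16), (23,G3,17), (25,G3,18), (26,G1,19)
Step 2: Sum ranks within each group.
R_1 = 46 (n_1 = 5)
R_2 = 39 (n_2 = 4)
R_3 = 60.5 (n_3 = 5)
R_4 = 44.5 (n_4 = 5)
Step 3: H = 12/(N(N+1)) * sum(R_i^2/n_i) - 3(N+1)
     = 12/(19*20) * (46^2/5 + 39^2/4 + 60.5^2/5 + 44.5^2/5) - 3*20
     = 0.031579 * 1931.55 - 60
     = 0.996316.
Step 4: Ties present; correction factor C = 1 - 48/(19^3 - 19) = 0.992982. Corrected H = 0.996316 / 0.992982 = 1.003357.
Step 5: Under H0, H ~ chi^2(3); p-value = 0.800440.
Step 6: alpha = 0.05. fail to reject H0.

H = 1.0034, df = 3, p = 0.800440, fail to reject H0.


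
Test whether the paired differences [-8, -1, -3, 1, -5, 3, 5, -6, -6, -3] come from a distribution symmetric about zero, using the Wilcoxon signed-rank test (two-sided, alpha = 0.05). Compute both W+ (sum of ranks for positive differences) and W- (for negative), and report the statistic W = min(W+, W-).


Step 1: Drop any zero differences (none here) and take |d_i|.
|d| = [8, 1, 3, 1, 5, 3, 5, 6, 6, 3]
Step 2: Midrank |d_i| (ties get averaged ranks).
ranks: |8|->10, |1|->1.5, |3|->4, |1|->1.5, |5|->6.5, |3|->4, |5|->6.5, |6|->8.5, |6|->8.5, |3|->4
Step 3: Attach original signs; sum ranks with positive sign and with negative sign.
W+ = 1.5 + 4 + 6.5 = 12
W- = 10 + 1.5 + 4 + 6.5 + 8.5 + 8.5 + 4 = 43
(Check: W+ + W- = 55 should equal n(n+1)/2 = 55.)
Step 4: Test statistic W = min(W+, W-) = 12.
Step 5: Ties in |d|, so use the tie-corrected normal approximation.
        E[W] = n(n+1)/4 = 10*11/4 = 27.5.
        Tie groups: |d|=1 (t=2), |d|=3 (t=3), |d|=5 (t=2), |d|=6 (t=2); sum(t^3 - t) = 42.
        Var[W] = n(n+1)(2n+1)/24 - sum(t^3-t)/48 = 2310/24 - 42/48 = 95.375.
        z = (W - E[W]) / sqrt(Var[W]) = (12 - 27.5) / 9.7660 = -1.5871.
        Two-sided p = 2*Phi(z) = 0.112482.
Step 6: alpha = 0.05. fail to reject H0.

W+ = 12, W- = 43, W = min = 12, p = 0.112482, fail to reject H0.


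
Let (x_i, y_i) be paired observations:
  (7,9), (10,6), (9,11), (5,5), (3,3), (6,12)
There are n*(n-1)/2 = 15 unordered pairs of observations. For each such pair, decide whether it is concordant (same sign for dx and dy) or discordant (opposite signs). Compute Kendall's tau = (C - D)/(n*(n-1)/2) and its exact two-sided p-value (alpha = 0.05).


Step 1: Enumerate the 15 unordered pairs (i,j) with i<j and classify each by sign(x_j-x_i) * sign(y_j-y_i).
  (1,2):dx=+3,dy=-3->D; (1,3):dx=+2,dy=+2->C; (1,4):dx=-2,dy=-4->C; (1,5):dx=-4,dy=-6->C
  (1,6):dx=-1,dy=+3->D; (2,3):dx=-1,dy=+5->D; (2,4):dx=-5,dy=-1->C; (2,5):dx=-7,dy=-3->C
  (2,6):dx=-4,dy=+6->D; (3,4):dx=-4,dy=-6->C; (3,5):dx=-6,dy=-8->C; (3,6):dx=-3,dy=+1->D
  (4,5):dx=-2,dy=-2->C; (4,6):dx=+1,dy=+7->C; (5,6):dx=+3,dy=+9->C
Step 2: C = 10, D = 5, total pairs = 15.
Step 3: tau = (C - D)/(n(n-1)/2) = (10 - 5)/15 = 0.333333.
Step 4: Exact two-sided p-value (enumerate n! = 720 permutations of y under H0): p = 0.469444.
Step 5: alpha = 0.05. fail to reject H0.

tau_b = 0.3333 (C=10, D=5), p = 0.469444, fail to reject H0.


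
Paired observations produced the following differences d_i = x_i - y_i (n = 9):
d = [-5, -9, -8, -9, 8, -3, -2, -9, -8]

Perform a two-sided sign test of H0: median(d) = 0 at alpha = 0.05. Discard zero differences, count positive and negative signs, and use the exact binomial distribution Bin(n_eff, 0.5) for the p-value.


Step 1: Discard zero differences. Original n = 9; n_eff = number of nonzero differences = 9.
Nonzero differences (with sign): -5, -9, -8, -9, +8, -3, -2, -9, -8
Step 2: Count signs: positive = 1, negative = 8.
Step 3: Under H0: P(positive) = 0.5, so the number of positives S ~ Bin(9, 0.5).
Step 4: Two-sided exact p-value = sum of Bin(9,0.5) probabilities at or below the observed probability = 0.039062.
Step 5: alpha = 0.05. reject H0.

n_eff = 9, pos = 1, neg = 8, p = 0.039062, reject H0.


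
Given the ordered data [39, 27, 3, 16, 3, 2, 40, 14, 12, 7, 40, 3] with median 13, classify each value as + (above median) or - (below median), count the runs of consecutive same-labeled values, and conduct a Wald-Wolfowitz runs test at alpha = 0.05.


Step 1: Compute median = 13; label A = above, B = below.
Labels in order: AABABBAABBAB  (n_A = 6, n_B = 6)
Step 2: Count runs R = 8.
Step 3: Under H0 (random ordering), E[R] = 2*n_A*n_B/(n_A+n_B) + 1 = 2*6*6/12 + 1 = 7.0000.
        Var[R] = 2*n_A*n_B*(2*n_A*n_B - n_A - n_B) / ((n_A+n_B)^2 * (n_A+n_B-1)) = 4320/1584 = 2.7273.
        SD[R] = 1.6514.
Step 4: Continuity-corrected z = (R - 0.5 - E[R]) / SD[R] = (8 - 0.5 - 7.0000) / 1.6514 = 0.3028.
Step 5: Two-sided p-value via normal approximation = 2*(1 - Phi(|z|)) = 0.762069.
Step 6: alpha = 0.05. fail to reject H0.

R = 8, z = 0.3028, p = 0.762069, fail to reject H0.


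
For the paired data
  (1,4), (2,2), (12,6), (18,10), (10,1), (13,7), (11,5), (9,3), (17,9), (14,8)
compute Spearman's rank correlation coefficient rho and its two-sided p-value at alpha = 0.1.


Step 1: Rank x and y separately (midranks; no ties here).
rank(x): 1->1, 2->2, 12->6, 18->10, 10->4, 13->7, 11->5, 9->3, 17->9, 14->8
rank(y): 4->4, 2->2, 6->6, 10->10, 1->1, 7->7, 5->5, 3->3, 9->9, 8->8
Step 2: d_i = R_x(i) - R_y(i); compute d_i^2.
  (1-4)^2=9, (2-2)^2=0, (6-6)^2=0, (10-10)^2=0, (4-1)^2=9, (7-7)^2=0, (5-5)^2=0, (3-3)^2=0, (9-9)^2=0, (8-8)^2=0
sum(d^2) = 18.
Step 3: rho = 1 - 6*18 / (10*(10^2 - 1)) = 1 - 108/990 = 0.890909.
Step 4: Under H0, t = rho * sqrt((n-2)/(1-rho^2)) = 5.5482 ~ t(8).
Step 5: Two-sided p-value from the t-distribution with 8 df = 0.000542.
Step 6: alpha = 0.1. reject H0.

rho = 0.8909, p = 0.000542, reject H0 at alpha = 0.1.


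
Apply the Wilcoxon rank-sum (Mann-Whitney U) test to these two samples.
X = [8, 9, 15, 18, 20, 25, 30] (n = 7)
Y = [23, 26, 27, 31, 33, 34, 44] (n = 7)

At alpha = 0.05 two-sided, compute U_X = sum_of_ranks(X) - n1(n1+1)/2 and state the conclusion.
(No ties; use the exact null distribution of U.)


Step 1: Combine and sort all 14 observations; assign midranks.
sorted (value, group): (8,X), (9,X), (15,X), (18,X), (20,X), (23,Y), (25,X), (26,Y), (27,Y), (30,X), (31,Y), (33,Y), (34,Y), (44,Y)
ranks: 8->1, 9->2, 15->3, 18->4, 20->5, 23->6, 25->7, 26->8, 27->9, 30->10, 31->11, 33->12, 34->13, 44->14
Step 2: Rank sum for X: R1 = 1 + 2 + 3 + 4 + 5 + 7 + 10 = 32.
Step 3: U_X = R1 - n1(n1+1)/2 = 32 - 7*8/2 = 32 - 28 = 4.
       U_Y = n1*n2 - U_X = 49 - 4 = 45.
Step 4: No ties, so the exact null distribution of U (based on enumerating the C(14,7) = 3432 equally likely rank assignments) gives the two-sided p-value.
Step 5: p-value = 0.006993; compare to alpha = 0.05. reject H0.

U_X = 4, p = 0.006993, reject H0 at alpha = 0.05.


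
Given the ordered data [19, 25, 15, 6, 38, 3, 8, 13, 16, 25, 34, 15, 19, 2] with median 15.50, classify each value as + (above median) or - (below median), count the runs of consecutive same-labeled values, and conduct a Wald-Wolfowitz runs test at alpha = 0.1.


Step 1: Compute median = 15.50; label A = above, B = below.
Labels in order: AABBABBBAAABAB  (n_A = 7, n_B = 7)
Step 2: Count runs R = 8.
Step 3: Under H0 (random ordering), E[R] = 2*n_A*n_B/(n_A+n_B) + 1 = 2*7*7/14 + 1 = 8.0000.
        Var[R] = 2*n_A*n_B*(2*n_A*n_B - n_A - n_B) / ((n_A+n_B)^2 * (n_A+n_B-1)) = 8232/2548 = 3.2308.
        SD[R] = 1.7974.
Step 4: R = E[R], so z = 0 with no continuity correction.
Step 5: Two-sided p-value via normal approximation = 2*(1 - Phi(|z|)) = 1.000000.
Step 6: alpha = 0.1. fail to reject H0.

R = 8, z = 0.0000, p = 1.000000, fail to reject H0.


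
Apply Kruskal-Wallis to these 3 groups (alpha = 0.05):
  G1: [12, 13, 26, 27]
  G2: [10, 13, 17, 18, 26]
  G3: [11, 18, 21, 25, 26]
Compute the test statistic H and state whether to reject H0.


Step 1: Combine all N = 14 observations and assign midranks.
sorted (value, group, rank): (10,G2,1), (11,G3,2), (12,G1,3), (13,G1,4.5), (13,G2,4.5), (17,G2,6), (18,G2,7.5), (18,G3,7.5), (21,G3,9), (25,G3,10), (26,G1,12), (26,G2,12), (26,G3,12), (27,G1,14)
Step 2: Sum ranks within each group.
R_1 = 33.5 (n_1 = 4)
R_2 = 31 (n_2 = 5)
R_3 = 40.5 (n_3 = 5)
Step 3: H = 12/(N(N+1)) * sum(R_i^2/n_i) - 3(N+1)
     = 12/(14*15) * (33.5^2/4 + 31^2/5 + 40.5^2/5) - 3*15
     = 0.057143 * 800.812 - 45
     = 0.760714.
Step 4: Ties present; correction factor C = 1 - 36/(14^3 - 14) = 0.986813. Corrected H = 0.760714 / 0.986813 = 0.770880.
Step 5: Under H0, H ~ chi^2(2); p-value = 0.680151.
Step 6: alpha = 0.05. fail to reject H0.

H = 0.7709, df = 2, p = 0.680151, fail to reject H0.


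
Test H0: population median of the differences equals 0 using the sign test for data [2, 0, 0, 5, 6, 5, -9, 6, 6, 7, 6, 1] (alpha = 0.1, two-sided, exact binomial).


Step 1: Discard zero differences. Original n = 12; n_eff = number of nonzero differences = 10.
Nonzero differences (with sign): +2, +5, +6, +5, -9, +6, +6, +7, +6, +1
Step 2: Count signs: positive = 9, negative = 1.
Step 3: Under H0: P(positive) = 0.5, so the number of positives S ~ Bin(10, 0.5).
Step 4: Two-sided exact p-value = sum of Bin(10,0.5) probabilities at or below the observed probability = 0.021484.
Step 5: alpha = 0.1. reject H0.

n_eff = 10, pos = 9, neg = 1, p = 0.021484, reject H0.


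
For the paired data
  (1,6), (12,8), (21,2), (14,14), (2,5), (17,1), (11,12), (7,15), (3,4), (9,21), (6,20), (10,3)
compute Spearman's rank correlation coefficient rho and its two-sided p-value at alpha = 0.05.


Step 1: Rank x and y separately (midranks; no ties here).
rank(x): 1->1, 12->9, 21->12, 14->10, 2->2, 17->11, 11->8, 7->5, 3->3, 9->6, 6->4, 10->7
rank(y): 6->6, 8->7, 2->2, 14->9, 5->5, 1->1, 12->8, 15->10, 4->4, 21->12, 20->11, 3->3
Step 2: d_i = R_x(i) - R_y(i); compute d_i^2.
  (1-6)^2=25, (9-7)^2=4, (12-2)^2=100, (10-9)^2=1, (2-5)^2=9, (11-1)^2=100, (8-8)^2=0, (5-10)^2=25, (3-4)^2=1, (6-12)^2=36, (4-11)^2=49, (7-3)^2=16
sum(d^2) = 366.
Step 3: rho = 1 - 6*366 / (12*(12^2 - 1)) = 1 - 2196/1716 = -0.279720.
Step 4: Under H0, t = rho * sqrt((n-2)/(1-rho^2)) = -0.9213 ~ t(10).
Step 5: Two-sided p-value from the t-distribution with 10 df = 0.378569.
Step 6: alpha = 0.05. fail to reject H0.

rho = -0.2797, p = 0.378569, fail to reject H0 at alpha = 0.05.


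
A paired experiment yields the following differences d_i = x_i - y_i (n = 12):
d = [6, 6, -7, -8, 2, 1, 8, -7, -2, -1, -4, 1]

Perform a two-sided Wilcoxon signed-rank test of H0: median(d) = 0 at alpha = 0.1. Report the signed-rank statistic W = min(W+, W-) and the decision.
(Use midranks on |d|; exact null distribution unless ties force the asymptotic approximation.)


Step 1: Drop any zero differences (none here) and take |d_i|.
|d| = [6, 6, 7, 8, 2, 1, 8, 7, 2, 1, 4, 1]
Step 2: Midrank |d_i| (ties get averaged ranks).
ranks: |6|->7.5, |6|->7.5, |7|->9.5, |8|->11.5, |2|->4.5, |1|->2, |8|->11.5, |7|->9.5, |2|->4.5, |1|->2, |4|->6, |1|->2
Step 3: Attach original signs; sum ranks with positive sign and with negative sign.
W+ = 7.5 + 7.5 + 4.5 + 2 + 11.5 + 2 = 35
W- = 9.5 + 11.5 + 9.5 + 4.5 + 2 + 6 = 43
(Check: W+ + W- = 78 should equal n(n+1)/2 = 78.)
Step 4: Test statistic W = min(W+, W-) = 35.
Step 5: Ties in |d|, so use the tie-corrected normal approximation.
        E[W] = n(n+1)/4 = 12*13/4 = 39.
        Tie groups: |d|=1 (t=3), |d|=2 (t=2), |d|=6 (t=2), |d|=7 (t=2), |d|=8 (t=2); sum(t^3 - t) = 48.
        Var[W] = n(n+1)(2n+1)/24 - sum(t^3-t)/48 = 3900/24 - 48/48 = 161.5.
        z = (W - E[W]) / sqrt(Var[W]) = (35 - 39) / 12.7083 = -0.3148.
        Two-sided p = 2*Phi(z) = 0.752947.
Step 6: alpha = 0.1. fail to reject H0.

W+ = 35, W- = 43, W = min = 35, p = 0.752947, fail to reject H0.


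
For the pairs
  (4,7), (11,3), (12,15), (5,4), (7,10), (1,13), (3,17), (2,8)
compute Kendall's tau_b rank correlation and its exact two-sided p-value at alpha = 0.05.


Step 1: Enumerate the 28 unordered pairs (i,j) with i<j and classify each by sign(x_j-x_i) * sign(y_j-y_i).
  (1,2):dx=+7,dy=-4->D; (1,3):dx=+8,dy=+8->C; (1,4):dx=+1,dy=-3->D; (1,5):dx=+3,dy=+3->C
  (1,6):dx=-3,dy=+6->D; (1,7):dx=-1,dy=+10->D; (1,8):dx=-2,dy=+1->D; (2,3):dx=+1,dy=+12->C
  (2,4):dx=-6,dy=+1->D; (2,5):dx=-4,dy=+7->D; (2,6):dx=-10,dy=+10->D; (2,7):dx=-8,dy=+14->D
  (2,8):dx=-9,dy=+5->D; (3,4):dx=-7,dy=-11->C; (3,5):dx=-5,dy=-5->C; (3,6):dx=-11,dy=-2->C
  (3,7):dx=-9,dy=+2->D; (3,8):dx=-10,dy=-7->C; (4,5):dx=+2,dy=+6->C; (4,6):dx=-4,dy=+9->D
  (4,7):dx=-2,dy=+13->D; (4,8):dx=-3,dy=+4->D; (5,6):dx=-6,dy=+3->D; (5,7):dx=-4,dy=+7->D
  (5,8):dx=-5,dy=-2->C; (6,7):dx=+2,dy=+4->C; (6,8):dx=+1,dy=-5->D; (7,8):dx=-1,dy=-9->C
Step 2: C = 11, D = 17, total pairs = 28.
Step 3: tau = (C - D)/(n(n-1)/2) = (11 - 17)/28 = -0.214286.
Step 4: Exact two-sided p-value (enumerate n! = 40320 permutations of y under H0): p = 0.548413.
Step 5: alpha = 0.05. fail to reject H0.

tau_b = -0.2143 (C=11, D=17), p = 0.548413, fail to reject H0.


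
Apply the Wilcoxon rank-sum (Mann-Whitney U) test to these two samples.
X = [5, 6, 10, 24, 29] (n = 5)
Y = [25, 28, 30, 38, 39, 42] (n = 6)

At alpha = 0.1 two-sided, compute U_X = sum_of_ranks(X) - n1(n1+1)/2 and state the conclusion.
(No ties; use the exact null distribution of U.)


Step 1: Combine and sort all 11 observations; assign midranks.
sorted (value, group): (5,X), (6,X), (10,X), (24,X), (25,Y), (28,Y), (29,X), (30,Y), (38,Y), (39,Y), (42,Y)
ranks: 5->1, 6->2, 10->3, 24->4, 25->5, 28->6, 29->7, 30->8, 38->9, 39->10, 42->11
Step 2: Rank sum for X: R1 = 1 + 2 + 3 + 4 + 7 = 17.
Step 3: U_X = R1 - n1(n1+1)/2 = 17 - 5*6/2 = 17 - 15 = 2.
       U_Y = n1*n2 - U_X = 30 - 2 = 28.
Step 4: No ties, so the exact null distribution of U (based on enumerating the C(11,5) = 462 equally likely rank assignments) gives the two-sided p-value.
Step 5: p-value = 0.017316; compare to alpha = 0.1. reject H0.

U_X = 2, p = 0.017316, reject H0 at alpha = 0.1.


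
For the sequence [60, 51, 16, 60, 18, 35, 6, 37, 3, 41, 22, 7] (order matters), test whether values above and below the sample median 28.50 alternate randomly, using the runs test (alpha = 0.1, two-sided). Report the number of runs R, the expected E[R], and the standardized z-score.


Step 1: Compute median = 28.50; label A = above, B = below.
Labels in order: AABABABABABB  (n_A = 6, n_B = 6)
Step 2: Count runs R = 10.
Step 3: Under H0 (random ordering), E[R] = 2*n_A*n_B/(n_A+n_B) + 1 = 2*6*6/12 + 1 = 7.0000.
        Var[R] = 2*n_A*n_B*(2*n_A*n_B - n_A - n_B) / ((n_A+n_B)^2 * (n_A+n_B-1)) = 4320/1584 = 2.7273.
        SD[R] = 1.6514.
Step 4: Continuity-corrected z = (R - 0.5 - E[R]) / SD[R] = (10 - 0.5 - 7.0000) / 1.6514 = 1.5138.
Step 5: Two-sided p-value via normal approximation = 2*(1 - Phi(|z|)) = 0.130070.
Step 6: alpha = 0.1. fail to reject H0.

R = 10, z = 1.5138, p = 0.130070, fail to reject H0.


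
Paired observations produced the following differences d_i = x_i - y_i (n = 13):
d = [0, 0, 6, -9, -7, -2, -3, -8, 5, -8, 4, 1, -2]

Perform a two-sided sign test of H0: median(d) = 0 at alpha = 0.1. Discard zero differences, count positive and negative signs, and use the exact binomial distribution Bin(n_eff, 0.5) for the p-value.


Step 1: Discard zero differences. Original n = 13; n_eff = number of nonzero differences = 11.
Nonzero differences (with sign): +6, -9, -7, -2, -3, -8, +5, -8, +4, +1, -2
Step 2: Count signs: positive = 4, negative = 7.
Step 3: Under H0: P(positive) = 0.5, so the number of positives S ~ Bin(11, 0.5).
Step 4: Two-sided exact p-value = sum of Bin(11,0.5) probabilities at or below the observed probability = 0.548828.
Step 5: alpha = 0.1. fail to reject H0.

n_eff = 11, pos = 4, neg = 7, p = 0.548828, fail to reject H0.


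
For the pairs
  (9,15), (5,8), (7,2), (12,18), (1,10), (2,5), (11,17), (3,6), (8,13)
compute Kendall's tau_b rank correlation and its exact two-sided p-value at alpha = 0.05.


Step 1: Enumerate the 36 unordered pairs (i,j) with i<j and classify each by sign(x_j-x_i) * sign(y_j-y_i).
  (1,2):dx=-4,dy=-7->C; (1,3):dx=-2,dy=-13->C; (1,4):dx=+3,dy=+3->C; (1,5):dx=-8,dy=-5->C
  (1,6):dx=-7,dy=-10->C; (1,7):dx=+2,dy=+2->C; (1,8):dx=-6,dy=-9->C; (1,9):dx=-1,dy=-2->C
  (2,3):dx=+2,dy=-6->D; (2,4):dx=+7,dy=+10->C; (2,5):dx=-4,dy=+2->D; (2,6):dx=-3,dy=-3->C
  (2,7):dx=+6,dy=+9->C; (2,8):dx=-2,dy=-2->C; (2,9):dx=+3,dy=+5->C; (3,4):dx=+5,dy=+16->C
  (3,5):dx=-6,dy=+8->D; (3,6):dx=-5,dy=+3->D; (3,7):dx=+4,dy=+15->C; (3,8):dx=-4,dy=+4->D
  (3,9):dx=+1,dy=+11->C; (4,5):dx=-11,dy=-8->C; (4,6):dx=-10,dy=-13->C; (4,7):dx=-1,dy=-1->C
  (4,8):dx=-9,dy=-12->C; (4,9):dx=-4,dy=-5->C; (5,6):dx=+1,dy=-5->D; (5,7):dx=+10,dy=+7->C
  (5,8):dx=+2,dy=-4->D; (5,9):dx=+7,dy=+3->C; (6,7):dx=+9,dy=+12->C; (6,8):dx=+1,dy=+1->C
  (6,9):dx=+6,dy=+8->C; (7,8):dx=-8,dy=-11->C; (7,9):dx=-3,dy=-4->C; (8,9):dx=+5,dy=+7->C
Step 2: C = 29, D = 7, total pairs = 36.
Step 3: tau = (C - D)/(n(n-1)/2) = (29 - 7)/36 = 0.611111.
Step 4: Exact two-sided p-value (enumerate n! = 362880 permutations of y under H0): p = 0.024741.
Step 5: alpha = 0.05. reject H0.

tau_b = 0.6111 (C=29, D=7), p = 0.024741, reject H0.


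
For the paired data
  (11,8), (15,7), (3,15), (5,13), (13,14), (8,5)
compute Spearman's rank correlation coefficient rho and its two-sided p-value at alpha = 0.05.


Step 1: Rank x and y separately (midranks; no ties here).
rank(x): 11->4, 15->6, 3->1, 5->2, 13->5, 8->3
rank(y): 8->3, 7->2, 15->6, 13->4, 14->5, 5->1
Step 2: d_i = R_x(i) - R_y(i); compute d_i^2.
  (4-3)^2=1, (6-2)^2=16, (1-6)^2=25, (2-4)^2=4, (5-5)^2=0, (3-1)^2=4
sum(d^2) = 50.
Step 3: rho = 1 - 6*50 / (6*(6^2 - 1)) = 1 - 300/210 = -0.428571.
Step 4: Under H0, t = rho * sqrt((n-2)/(1-rho^2)) = -0.9487 ~ t(4).
Step 5: Two-sided p-value from the t-distribution with 4 df = 0.396501.
Step 6: alpha = 0.05. fail to reject H0.

rho = -0.4286, p = 0.396501, fail to reject H0 at alpha = 0.05.


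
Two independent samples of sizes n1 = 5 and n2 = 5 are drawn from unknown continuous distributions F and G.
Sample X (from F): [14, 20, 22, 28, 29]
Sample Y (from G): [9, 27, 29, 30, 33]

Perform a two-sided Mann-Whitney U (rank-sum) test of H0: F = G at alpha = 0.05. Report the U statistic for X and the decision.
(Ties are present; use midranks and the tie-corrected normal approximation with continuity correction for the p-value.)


Step 1: Combine and sort all 10 observations; assign midranks.
sorted (value, group): (9,Y), (14,X), (20,X), (22,X), (27,Y), (28,X), (29,X), (29,Y), (30,Y), (33,Y)
ranks: 9->1, 14->2, 20->3, 22->4, 27->5, 28->6, 29->7.5, 29->7.5, 30->9, 33->10
Step 2: Rank sum for X: R1 = 2 + 3 + 4 + 6 + 7.5 = 22.5.
Step 3: U_X = R1 - n1(n1+1)/2 = 22.5 - 5*6/2 = 22.5 - 15 = 7.5.
       U_Y = n1*n2 - U_X = 25 - 7.5 = 17.5.
Step 4: Ties are present, so use the tie-corrected normal approximation (with continuity correction) for the p-value.
Step 5: p-value = 0.345742; compare to alpha = 0.05. fail to reject H0.

U_X = 7.5, p = 0.345742, fail to reject H0 at alpha = 0.05.


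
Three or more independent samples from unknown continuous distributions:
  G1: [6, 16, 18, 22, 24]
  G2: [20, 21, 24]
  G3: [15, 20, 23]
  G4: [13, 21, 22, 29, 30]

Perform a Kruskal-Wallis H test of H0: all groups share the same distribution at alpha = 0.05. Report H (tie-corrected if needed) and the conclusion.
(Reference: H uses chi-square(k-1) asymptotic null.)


Step 1: Combine all N = 16 observations and assign midranks.
sorted (value, group, rank): (6,G1,1), (13,G4,2), (15,G3,3), (16,G1,4), (18,G1,5), (20,G2,6.5), (20,G3,6.5), (21,G2,8.5), (21,G4,8.5), (22,G1,10.5), (22,G4,10.5), (23,G3,12), (24,G1,13.5), (24,G2,13.5), (29,G4,15), (30,G4,16)
Step 2: Sum ranks within each group.
R_1 = 34 (n_1 = 5)
R_2 = 28.5 (n_2 = 3)
R_3 = 21.5 (n_3 = 3)
R_4 = 52 (n_4 = 5)
Step 3: H = 12/(N(N+1)) * sum(R_i^2/n_i) - 3(N+1)
     = 12/(16*17) * (34^2/5 + 28.5^2/3 + 21.5^2/3 + 52^2/5) - 3*17
     = 0.044118 * 1196.83 - 51
     = 1.801471.
Step 4: Ties present; correction factor C = 1 - 24/(16^3 - 16) = 0.994118. Corrected H = 1.801471 / 0.994118 = 1.812130.
Step 5: Under H0, H ~ chi^2(3); p-value = 0.612299.
Step 6: alpha = 0.05. fail to reject H0.

H = 1.8121, df = 3, p = 0.612299, fail to reject H0.
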